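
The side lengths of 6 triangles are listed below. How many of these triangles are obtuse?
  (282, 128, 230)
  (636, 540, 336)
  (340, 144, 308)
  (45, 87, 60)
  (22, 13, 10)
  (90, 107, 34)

(282,128,230): 128²+230² = 69284 < 79524 = 282² → obtuse
(636,540,336): 336²+540² = 404496 = 636² → right
(340,144,308): 144²+308² = 115600 = 340² → right
(45,87,60): 45²+60² = 5625 < 7569 = 87² → obtuse
(22,13,10): 10²+13² = 269 < 484 = 22² → obtuse
(90,107,34): 34²+90² = 9256 < 11449 = 107² → obtuse
4 of the 6 are obtuse.

4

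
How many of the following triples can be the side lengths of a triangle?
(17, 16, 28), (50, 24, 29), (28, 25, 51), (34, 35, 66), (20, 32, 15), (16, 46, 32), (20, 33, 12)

6

(16,17,28): 16+17 > 28 → valid
(24,29,50): 24+29 > 50 → valid
(25,28,51): 25+28 > 51 → valid
(34,35,66): 34+35 > 66 → valid
(15,20,32): 15+20 > 32 → valid
(16,32,46): 16+32 > 46 → valid
(12,20,33): 12+20 ≤ 33 → not valid
6 of the 7 triples form a triangle.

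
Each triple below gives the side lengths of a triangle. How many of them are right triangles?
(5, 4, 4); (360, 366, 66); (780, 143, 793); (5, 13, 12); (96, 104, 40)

(5,4,4): 4²+4² = 32 > 25 = 5² → acute
(360,366,66): 66²+360² = 133956 = 366² → right
(780,143,793): 143²+780² = 628849 = 793² → right
(5,13,12): 5²+12² = 169 = 13² → right
(96,104,40): 40²+96² = 10816 = 104² → right
4 of the 5 are right.

4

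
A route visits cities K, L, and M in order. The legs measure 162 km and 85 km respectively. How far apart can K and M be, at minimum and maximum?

By the triangle inequality, |162 − 85| ≤ KM ≤ 162 + 85.

77 ≤ KM ≤ 247 km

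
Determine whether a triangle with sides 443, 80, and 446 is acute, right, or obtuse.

acute

Compare the square of the longest side to the sum of squares of the other two: 80² + 443² = 202649 > 198916 = 446².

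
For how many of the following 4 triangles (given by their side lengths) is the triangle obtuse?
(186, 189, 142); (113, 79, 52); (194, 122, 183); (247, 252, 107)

1

(186,189,142): 142²+186² = 54760 > 35721 = 189² → acute
(113,79,52): 52²+79² = 8945 < 12769 = 113² → obtuse
(194,122,183): 122²+183² = 48373 > 37636 = 194² → acute
(247,252,107): 107²+247² = 72458 > 63504 = 252² → acute
1 of the 4 is obtuse.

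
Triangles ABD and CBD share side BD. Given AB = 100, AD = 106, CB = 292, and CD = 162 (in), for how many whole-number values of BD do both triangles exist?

From triangle ABD: 6 < BD < 206.
From triangle CBD: 130 < BD < 454.
Intersection: 130 < BD < 206, so integers 131 through 205: 75 values.

75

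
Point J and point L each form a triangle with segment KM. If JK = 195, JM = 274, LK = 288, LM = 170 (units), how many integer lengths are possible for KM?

339

From triangle JKM: 79 < KM < 469.
From triangle LKM: 118 < KM < 458.
Intersection: 118 < KM < 458, so integers 119 through 457: 339 values.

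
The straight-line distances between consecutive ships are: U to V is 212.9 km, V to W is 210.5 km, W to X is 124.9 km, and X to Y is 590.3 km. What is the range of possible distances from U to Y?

The maximum is all hops collinear in one direction: 212.9 + 210.5 + 124.9 + 590.3 = 1138.6.
The longest hop is 590.3; the others sum to 548.3. Folding the others back against it leaves at least 590.3 − 548.3 = 42.0.

42.0 ≤ UY ≤ 1138.6 km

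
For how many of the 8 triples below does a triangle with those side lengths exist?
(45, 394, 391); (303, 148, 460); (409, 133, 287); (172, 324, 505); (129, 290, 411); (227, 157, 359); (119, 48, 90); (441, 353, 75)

5

(45,391,394): 45+391 > 394 → valid
(148,303,460): 148+303 ≤ 460 → not valid
(133,287,409): 133+287 > 409 → valid
(172,324,505): 172+324 ≤ 505 → not valid
(129,290,411): 129+290 > 411 → valid
(157,227,359): 157+227 > 359 → valid
(48,90,119): 48+90 > 119 → valid
(75,353,441): 75+353 ≤ 441 → not valid
5 of the 8 triples form a triangle.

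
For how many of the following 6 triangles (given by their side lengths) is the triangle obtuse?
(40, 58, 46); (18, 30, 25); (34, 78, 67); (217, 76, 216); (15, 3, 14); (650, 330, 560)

2

(40,58,46): 40²+46² = 3716 > 3364 = 58² → acute
(18,30,25): 18²+25² = 949 > 900 = 30² → acute
(34,78,67): 34²+67² = 5645 < 6084 = 78² → obtuse
(217,76,216): 76²+216² = 52432 > 47089 = 217² → acute
(15,3,14): 3²+14² = 205 < 225 = 15² → obtuse
(650,330,560): 330²+560² = 422500 = 650² → right
2 of the 6 are obtuse.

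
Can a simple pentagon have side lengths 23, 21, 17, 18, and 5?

A pentagon exists iff every side is shorter than the sum of the others — equivalently, the longest side is less than the sum of the rest.
Longest side 23 < 61 (sum of the remaining 4), so yes.

Yes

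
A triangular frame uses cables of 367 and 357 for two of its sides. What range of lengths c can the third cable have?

By the triangle inequality, c must be less than 367 + 357 = 724 and greater than |367 − 357| = 10.

10 < c < 724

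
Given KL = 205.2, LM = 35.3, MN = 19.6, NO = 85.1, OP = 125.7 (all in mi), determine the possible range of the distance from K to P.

The maximum is all hops collinear in one direction: 205.2 + 35.3 + 19.6 + 85.1 + 125.7 = 470.9.
The longest hop is 205.2; the others sum to 265.7. Since 205.2 ≤ 265.7, the path can fold back on itself completely, so the minimum distance is 0.

0 ≤ KP ≤ 470.9 mi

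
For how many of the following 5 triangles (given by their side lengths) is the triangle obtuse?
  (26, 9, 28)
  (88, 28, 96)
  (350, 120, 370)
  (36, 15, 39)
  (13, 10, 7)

3

(26,9,28): 9²+26² = 757 < 784 = 28² → obtuse
(88,28,96): 28²+88² = 8528 < 9216 = 96² → obtuse
(350,120,370): 120²+350² = 136900 = 370² → right
(36,15,39): 15²+36² = 1521 = 39² → right
(13,10,7): 7²+10² = 149 < 169 = 13² → obtuse
3 of the 5 are obtuse.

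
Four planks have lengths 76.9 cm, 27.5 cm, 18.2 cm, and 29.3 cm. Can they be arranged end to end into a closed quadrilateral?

No

For a quadrilateral, each side must be shorter than the sum of the others.
Here the longest side is 76.9, but the remaining 3 sides sum to only 75.0.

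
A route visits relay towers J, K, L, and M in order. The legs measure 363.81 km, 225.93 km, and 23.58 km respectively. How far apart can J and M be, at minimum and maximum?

The maximum is all hops collinear in one direction: 363.81 + 225.93 + 23.58 = 613.32.
The longest hop is 363.81; the others sum to 249.51. Folding the others back against it leaves at least 363.81 − 249.51 = 114.30.

114.30 ≤ JM ≤ 613.32 km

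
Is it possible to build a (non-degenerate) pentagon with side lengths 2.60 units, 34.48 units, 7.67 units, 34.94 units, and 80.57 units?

For a pentagon, each side must be shorter than the sum of the others.
Here the longest side is 80.57, but the remaining 4 sides sum to only 79.69.

No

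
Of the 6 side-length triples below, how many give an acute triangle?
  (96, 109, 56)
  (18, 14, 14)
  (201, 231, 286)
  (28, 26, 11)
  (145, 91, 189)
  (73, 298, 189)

(96,109,56): 56²+96² = 12352 > 11881 = 109² → acute
(18,14,14): 14²+14² = 392 > 324 = 18² → acute
(201,231,286): 201²+231² = 93762 > 81796 = 286² → acute
(28,26,11): 11²+26² = 797 > 784 = 28² → acute
(145,91,189): 91²+145² = 29306 < 35721 = 189² → obtuse
(73,298,189): 73+189 ≤ 298, not a triangle
4 of the 6 are acute.

4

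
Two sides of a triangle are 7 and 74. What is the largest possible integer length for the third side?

80

The third side must be strictly less than 7 + 74 = 81.
The largest integer below 81 is 80.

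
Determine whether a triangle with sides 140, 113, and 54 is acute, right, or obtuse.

Compare the square of the longest side to the sum of squares of the other two: 54² + 113² = 15685 < 19600 = 140².

obtuse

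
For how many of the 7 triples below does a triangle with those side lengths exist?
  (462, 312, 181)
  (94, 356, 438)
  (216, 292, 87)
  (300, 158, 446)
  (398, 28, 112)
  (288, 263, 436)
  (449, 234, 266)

(181,312,462): 181+312 > 462 → valid
(94,356,438): 94+356 > 438 → valid
(87,216,292): 87+216 > 292 → valid
(158,300,446): 158+300 > 446 → valid
(28,112,398): 28+112 ≤ 398 → not valid
(263,288,436): 263+288 > 436 → valid
(234,266,449): 234+266 > 449 → valid
6 of the 7 triples form a triangle.

6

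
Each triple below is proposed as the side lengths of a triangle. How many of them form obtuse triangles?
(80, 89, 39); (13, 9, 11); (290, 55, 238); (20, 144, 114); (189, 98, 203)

(80,89,39): 39²+80² = 7921 = 89² → right
(13,9,11): 9²+11² = 202 > 169 = 13² → acute
(290,55,238): 55²+238² = 59669 < 84100 = 290² → obtuse
(20,144,114): 20+114 ≤ 144, not a triangle
(189,98,203): 98²+189² = 45325 > 41209 = 203² → acute
1 of the 5 is obtuse.

1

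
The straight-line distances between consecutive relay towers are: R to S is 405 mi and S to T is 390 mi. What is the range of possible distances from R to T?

15 ≤ RT ≤ 795 mi

By the triangle inequality, |405 − 390| ≤ RT ≤ 405 + 390.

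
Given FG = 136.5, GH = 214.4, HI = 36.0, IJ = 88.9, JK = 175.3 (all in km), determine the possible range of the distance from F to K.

The maximum is all hops collinear in one direction: 136.5 + 214.4 + 36.0 + 88.9 + 175.3 = 651.1.
The longest hop is 214.4; the others sum to 436.7. Since 214.4 ≤ 436.7, the path can fold back on itself completely, so the minimum distance is 0.

0 ≤ FK ≤ 651.1 km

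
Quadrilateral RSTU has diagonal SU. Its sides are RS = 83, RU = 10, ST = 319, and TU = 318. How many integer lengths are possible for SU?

From triangle RSU: 73 < SU < 93.
From triangle TSU: 1 < SU < 637.
Intersection: 73 < SU < 93, so integers 74 through 92: 19 values.

19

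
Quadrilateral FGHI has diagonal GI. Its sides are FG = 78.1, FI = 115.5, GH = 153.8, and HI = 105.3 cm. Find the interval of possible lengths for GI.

From triangle FGI: |78.1 − 115.5| < GI < 78.1 + 115.5, i.e. 37.4 < GI < 193.6.
From triangle HGI: 48.5 < GI < 259.1.
Both must hold, so GI lies in the intersection.

48.5 < GI < 193.6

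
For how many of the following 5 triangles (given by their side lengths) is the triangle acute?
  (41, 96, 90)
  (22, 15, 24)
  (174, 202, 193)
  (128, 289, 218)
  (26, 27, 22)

4

(41,96,90): 41²+90² = 9781 > 9216 = 96² → acute
(22,15,24): 15²+22² = 709 > 576 = 24² → acute
(174,202,193): 174²+193² = 67525 > 40804 = 202² → acute
(128,289,218): 128²+218² = 63908 < 83521 = 289² → obtuse
(26,27,22): 22²+26² = 1160 > 729 = 27² → acute
4 of the 5 are acute.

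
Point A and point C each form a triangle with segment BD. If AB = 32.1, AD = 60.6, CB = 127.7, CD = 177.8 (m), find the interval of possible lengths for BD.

From triangle ABD: |32.1 − 60.6| < BD < 32.1 + 60.6, i.e. 28.5 < BD < 92.7.
From triangle CBD: 50.1 < BD < 305.5.
Both must hold, so BD lies in the intersection.

50.1 < BD < 92.7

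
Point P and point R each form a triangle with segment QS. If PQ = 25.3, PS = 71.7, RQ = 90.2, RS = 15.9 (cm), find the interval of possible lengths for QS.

74.3 < QS < 97.0

From triangle PQS: |25.3 − 71.7| < QS < 25.3 + 71.7, i.e. 46.4 < QS < 97.0.
From triangle RQS: 74.3 < QS < 106.1.
Both must hold, so QS lies in the intersection.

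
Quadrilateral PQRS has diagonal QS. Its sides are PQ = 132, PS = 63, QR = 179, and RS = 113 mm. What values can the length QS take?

69 < QS < 195

From triangle PQS: |132 − 63| < QS < 132 + 63, i.e. 69 < QS < 195.
From triangle RQS: 66 < QS < 292.
Both must hold, so QS lies in the intersection.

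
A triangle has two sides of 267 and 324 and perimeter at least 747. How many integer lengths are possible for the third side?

Triangle inequality: 57 < x < 591. Perimeter ≥ 747 gives x ≥ 747 − 267 − 324 = 156.
So 156 ≤ x < 591; integers 156 through 590: 435 values.

435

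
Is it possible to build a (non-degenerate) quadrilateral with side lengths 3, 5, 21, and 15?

A quadrilateral exists iff every side is shorter than the sum of the others — equivalently, the longest side is less than the sum of the rest.
Longest side 21 < 23 (sum of the remaining 3), so yes.

Yes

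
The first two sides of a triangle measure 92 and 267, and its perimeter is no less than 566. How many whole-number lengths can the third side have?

Triangle inequality: 175 < x < 359. Perimeter ≥ 566 gives x ≥ 566 − 92 − 267 = 207.
So 207 ≤ x < 359; integers 207 through 358: 152 values.

152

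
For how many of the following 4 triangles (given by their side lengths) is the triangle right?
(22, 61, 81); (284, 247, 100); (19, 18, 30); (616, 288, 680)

(22,61,81): 22²+61² = 4205 < 6561 = 81² → obtuse
(284,247,100): 100²+247² = 71009 < 80656 = 284² → obtuse
(19,18,30): 18²+19² = 685 < 900 = 30² → obtuse
(616,288,680): 288²+616² = 462400 = 680² → right
1 of the 4 is right.

1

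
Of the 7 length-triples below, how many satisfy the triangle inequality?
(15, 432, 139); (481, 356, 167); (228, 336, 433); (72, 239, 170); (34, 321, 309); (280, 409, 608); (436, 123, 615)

5

(15,139,432): 15+139 ≤ 432 → not valid
(167,356,481): 167+356 > 481 → valid
(228,336,433): 228+336 > 433 → valid
(72,170,239): 72+170 > 239 → valid
(34,309,321): 34+309 > 321 → valid
(280,409,608): 280+409 > 608 → valid
(123,436,615): 123+436 ≤ 615 → not valid
5 of the 7 triples form a triangle.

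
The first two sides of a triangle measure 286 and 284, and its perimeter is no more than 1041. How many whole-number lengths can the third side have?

Triangle inequality: 2 < x < 570. Perimeter ≤ 1041 gives x ≤ 1041 − 286 − 284 = 471.
So 2 < x ≤ 471; integers 3 through 471: 469 values.

469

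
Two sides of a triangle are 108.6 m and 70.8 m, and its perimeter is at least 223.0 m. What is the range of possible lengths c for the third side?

Triangle inequality alone gives 37.8 < c < 179.4.
The perimeter condition gives c ≥ 223.0 − 108.6 − 70.8 = 43.6.
Intersecting the two: 43.6 ≤ c < 179.4.

43.6 ≤ c < 179.4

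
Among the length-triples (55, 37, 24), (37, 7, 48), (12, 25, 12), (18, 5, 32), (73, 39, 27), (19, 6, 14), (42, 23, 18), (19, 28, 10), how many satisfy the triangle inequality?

3

(24,37,55): 24+37 > 55 → valid
(7,37,48): 7+37 ≤ 48 → not valid
(12,12,25): 12+12 ≤ 25 → not valid
(5,18,32): 5+18 ≤ 32 → not valid
(27,39,73): 27+39 ≤ 73 → not valid
(6,14,19): 6+14 > 19 → valid
(18,23,42): 18+23 ≤ 42 → not valid
(10,19,28): 10+19 > 28 → valid
3 of the 8 triples form a triangle.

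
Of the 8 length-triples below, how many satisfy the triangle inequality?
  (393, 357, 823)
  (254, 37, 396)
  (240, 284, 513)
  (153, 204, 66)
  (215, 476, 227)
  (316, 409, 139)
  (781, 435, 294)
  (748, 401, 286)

(357,393,823): 357+393 ≤ 823 → not valid
(37,254,396): 37+254 ≤ 396 → not valid
(240,284,513): 240+284 > 513 → valid
(66,153,204): 66+153 > 204 → valid
(215,227,476): 215+227 ≤ 476 → not valid
(139,316,409): 139+316 > 409 → valid
(294,435,781): 294+435 ≤ 781 → not valid
(286,401,748): 286+401 ≤ 748 → not valid
3 of the 8 triples form a triangle.

3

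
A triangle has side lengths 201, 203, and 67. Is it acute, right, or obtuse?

acute

Compare the square of the longest side to the sum of squares of the other two: 67² + 201² = 44890 > 41209 = 203².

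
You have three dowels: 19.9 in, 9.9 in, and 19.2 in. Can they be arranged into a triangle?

Yes

The longest side is 19.9, and the other two sum to 29.1.
Since 29.1 > 19.9, the triangle inequality holds.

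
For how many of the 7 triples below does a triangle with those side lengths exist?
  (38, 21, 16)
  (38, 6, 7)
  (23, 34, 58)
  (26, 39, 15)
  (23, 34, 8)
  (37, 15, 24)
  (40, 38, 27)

(16,21,38): 16+21 ≤ 38 → not valid
(6,7,38): 6+7 ≤ 38 → not valid
(23,34,58): 23+34 ≤ 58 → not valid
(15,26,39): 15+26 > 39 → valid
(8,23,34): 8+23 ≤ 34 → not valid
(15,24,37): 15+24 > 37 → valid
(27,38,40): 27+38 > 40 → valid
3 of the 7 triples form a triangle.

3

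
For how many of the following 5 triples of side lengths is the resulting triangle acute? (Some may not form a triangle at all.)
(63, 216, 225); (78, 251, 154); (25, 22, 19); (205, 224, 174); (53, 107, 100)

3

(63,216,225): 63²+216² = 50625 = 225² → right
(78,251,154): 78+154 ≤ 251, not a triangle
(25,22,19): 19²+22² = 845 > 625 = 25² → acute
(205,224,174): 174²+205² = 72301 > 50176 = 224² → acute
(53,107,100): 53²+100² = 12809 > 11449 = 107² → acute
3 of the 5 are acute.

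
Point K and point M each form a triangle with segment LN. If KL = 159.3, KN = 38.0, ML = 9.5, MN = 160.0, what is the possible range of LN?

From triangle KLN: |159.3 − 38.0| < LN < 159.3 + 38.0, i.e. 121.3 < LN < 197.3.
From triangle MLN: 150.5 < LN < 169.5.
Both must hold, so LN lies in the intersection.

150.5 < LN < 169.5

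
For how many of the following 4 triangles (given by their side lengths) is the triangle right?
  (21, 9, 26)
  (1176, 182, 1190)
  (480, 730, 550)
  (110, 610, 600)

3

(21,9,26): 9²+21² = 522 < 676 = 26² → obtuse
(1176,182,1190): 182²+1176² = 1416100 = 1190² → right
(480,730,550): 480²+550² = 532900 = 730² → right
(110,610,600): 110²+600² = 372100 = 610² → right
3 of the 4 are right.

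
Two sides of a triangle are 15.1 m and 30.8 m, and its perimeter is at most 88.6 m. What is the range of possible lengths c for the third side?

Triangle inequality alone gives 15.7 < c < 45.9.
The perimeter condition gives c ≤ 88.6 − 15.1 − 30.8 = 42.7.
Intersecting the two: 15.7 < c ≤ 42.7.

15.7 < c ≤ 42.7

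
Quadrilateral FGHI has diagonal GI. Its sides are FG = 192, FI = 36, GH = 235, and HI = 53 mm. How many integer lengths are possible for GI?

45

From triangle FGI: 156 < GI < 228.
From triangle HGI: 182 < GI < 288.
Intersection: 182 < GI < 228, so integers 183 through 227: 45 values.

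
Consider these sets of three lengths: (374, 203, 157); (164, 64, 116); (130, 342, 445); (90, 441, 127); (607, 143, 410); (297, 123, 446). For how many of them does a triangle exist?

2

(157,203,374): 157+203 ≤ 374 → not valid
(64,116,164): 64+116 > 164 → valid
(130,342,445): 130+342 > 445 → valid
(90,127,441): 90+127 ≤ 441 → not valid
(143,410,607): 143+410 ≤ 607 → not valid
(123,297,446): 123+297 ≤ 446 → not valid
2 of the 6 triples form a triangle.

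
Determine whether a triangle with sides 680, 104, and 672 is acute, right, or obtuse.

right

Compare the square of the longest side to the sum of squares of the other two: 104² + 672² = 462400 = 680².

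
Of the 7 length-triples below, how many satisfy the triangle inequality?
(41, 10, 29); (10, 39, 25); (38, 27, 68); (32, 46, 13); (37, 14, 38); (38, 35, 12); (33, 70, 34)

(10,29,41): 10+29 ≤ 41 → not valid
(10,25,39): 10+25 ≤ 39 → not valid
(27,38,68): 27+38 ≤ 68 → not valid
(13,32,46): 13+32 ≤ 46 → not valid
(14,37,38): 14+37 > 38 → valid
(12,35,38): 12+35 > 38 → valid
(33,34,70): 33+34 ≤ 70 → not valid
2 of the 7 triples form a triangle.

2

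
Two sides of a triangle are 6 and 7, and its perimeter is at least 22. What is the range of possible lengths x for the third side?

Triangle inequality alone gives 1 < x < 13.
The perimeter condition gives x ≥ 22 − 6 − 7 = 9.
Intersecting the two: 9 ≤ x < 13.

9 ≤ x < 13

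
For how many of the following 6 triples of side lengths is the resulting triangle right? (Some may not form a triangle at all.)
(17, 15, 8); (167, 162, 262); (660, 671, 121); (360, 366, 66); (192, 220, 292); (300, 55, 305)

5

(17,15,8): 8²+15² = 289 = 17² → right
(167,162,262): 162²+167² = 54133 < 68644 = 262² → obtuse
(660,671,121): 121²+660² = 450241 = 671² → right
(360,366,66): 66²+360² = 133956 = 366² → right
(192,220,292): 192²+220² = 85264 = 292² → right
(300,55,305): 55²+300² = 93025 = 305² → right
5 of the 6 are right.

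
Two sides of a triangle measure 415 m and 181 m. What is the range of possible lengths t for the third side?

234 < t < 596 (m)

By the triangle inequality, t must be less than 415 + 181 = 596 and greater than |415 − 181| = 234.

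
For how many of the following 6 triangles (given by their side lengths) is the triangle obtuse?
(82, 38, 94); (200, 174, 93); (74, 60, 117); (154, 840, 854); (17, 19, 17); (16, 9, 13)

(82,38,94): 38²+82² = 8168 < 8836 = 94² → obtuse
(200,174,93): 93²+174² = 38925 < 40000 = 200² → obtuse
(74,60,117): 60²+74² = 9076 < 13689 = 117² → obtuse
(154,840,854): 154²+840² = 729316 = 854² → right
(17,19,17): 17²+17² = 578 > 361 = 19² → acute
(16,9,13): 9²+13² = 250 < 256 = 16² → obtuse
4 of the 6 are obtuse.

4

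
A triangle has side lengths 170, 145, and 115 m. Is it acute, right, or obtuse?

Compare the square of the longest side to the sum of squares of the other two: 115² + 145² = 34250 > 28900 = 170².

acute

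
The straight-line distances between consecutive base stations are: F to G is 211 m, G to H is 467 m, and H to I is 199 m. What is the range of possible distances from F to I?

The maximum is all hops collinear in one direction: 211 + 467 + 199 = 877.
The longest hop is 467; the others sum to 410. Folding the others back against it leaves at least 467 − 410 = 57.

57 ≤ FI ≤ 877 m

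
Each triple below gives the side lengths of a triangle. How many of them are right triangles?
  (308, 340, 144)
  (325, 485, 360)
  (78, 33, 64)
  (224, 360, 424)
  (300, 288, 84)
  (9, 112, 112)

4

(308,340,144): 144²+308² = 115600 = 340² → right
(325,485,360): 325²+360² = 235225 = 485² → right
(78,33,64): 33²+64² = 5185 < 6084 = 78² → obtuse
(224,360,424): 224²+360² = 179776 = 424² → right
(300,288,84): 84²+288² = 90000 = 300² → right
(9,112,112): 9²+112² = 12625 > 12544 = 112² → acute
4 of the 6 are right.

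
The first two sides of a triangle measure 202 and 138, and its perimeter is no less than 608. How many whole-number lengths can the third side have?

Triangle inequality: 64 < x < 340. Perimeter ≥ 608 gives x ≥ 608 − 202 − 138 = 268.
So 268 ≤ x < 340; integers 268 through 339: 72 values.

72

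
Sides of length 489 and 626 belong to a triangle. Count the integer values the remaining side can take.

977

The third side lies in the open interval (137, 1115).
Integers from 138 to 1114 inclusive: 1114 − 138 + 1 = 977.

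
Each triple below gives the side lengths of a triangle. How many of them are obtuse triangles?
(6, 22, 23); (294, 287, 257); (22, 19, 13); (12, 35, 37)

(6,22,23): 6²+22² = 520 < 529 = 23² → obtuse
(294,287,257): 257²+287² = 148418 > 86436 = 294² → acute
(22,19,13): 13²+19² = 530 > 484 = 22² → acute
(12,35,37): 12²+35² = 1369 = 37² → right
1 of the 4 is obtuse.

1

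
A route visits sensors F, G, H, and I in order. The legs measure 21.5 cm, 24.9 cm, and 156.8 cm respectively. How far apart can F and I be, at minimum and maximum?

110.4 ≤ FI ≤ 203.2 cm

The maximum is all hops collinear in one direction: 21.5 + 24.9 + 156.8 = 203.2.
The longest hop is 156.8; the others sum to 46.4. Folding the others back against it leaves at least 156.8 − 46.4 = 110.4.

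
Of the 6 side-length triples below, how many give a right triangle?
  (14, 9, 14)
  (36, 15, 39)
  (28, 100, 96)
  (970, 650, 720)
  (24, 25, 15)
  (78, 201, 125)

(14,9,14): 9²+14² = 277 > 196 = 14² → acute
(36,15,39): 15²+36² = 1521 = 39² → right
(28,100,96): 28²+96² = 10000 = 100² → right
(970,650,720): 650²+720² = 940900 = 970² → right
(24,25,15): 15²+24² = 801 > 625 = 25² → acute
(78,201,125): 78²+125² = 21709 < 40401 = 201² → obtuse
3 of the 6 are right.

3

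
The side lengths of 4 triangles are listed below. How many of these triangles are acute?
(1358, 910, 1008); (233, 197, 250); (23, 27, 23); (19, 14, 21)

(1358,910,1008): 910²+1008² = 1844164 = 1358² → right
(233,197,250): 197²+233² = 93098 > 62500 = 250² → acute
(23,27,23): 23²+23² = 1058 > 729 = 27² → acute
(19,14,21): 14²+19² = 557 > 441 = 21² → acute
3 of the 4 are acute.

3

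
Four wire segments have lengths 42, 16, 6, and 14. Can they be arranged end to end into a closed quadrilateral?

For a quadrilateral, each side must be shorter than the sum of the others.
Here the longest side is 42, but the remaining 3 sides sum to only 36.

No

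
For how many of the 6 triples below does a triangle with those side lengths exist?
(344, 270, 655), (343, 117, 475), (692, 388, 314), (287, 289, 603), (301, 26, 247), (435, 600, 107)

(270,344,655): 270+344 ≤ 655 → not valid
(117,343,475): 117+343 ≤ 475 → not valid
(314,388,692): 314+388 > 692 → valid
(287,289,603): 287+289 ≤ 603 → not valid
(26,247,301): 26+247 ≤ 301 → not valid
(107,435,600): 107+435 ≤ 600 → not valid
1 of the 6 triples forms a triangle.

1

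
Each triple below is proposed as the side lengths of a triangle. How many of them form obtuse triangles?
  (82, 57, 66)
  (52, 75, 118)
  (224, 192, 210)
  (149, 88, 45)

1

(82,57,66): 57²+66² = 7605 > 6724 = 82² → acute
(52,75,118): 52²+75² = 8329 < 13924 = 118² → obtuse
(224,192,210): 192²+210² = 80964 > 50176 = 224² → acute
(149,88,45): 45+88 ≤ 149, not a triangle
1 of the 4 is obtuse.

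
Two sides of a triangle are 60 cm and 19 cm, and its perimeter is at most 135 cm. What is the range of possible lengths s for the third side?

Triangle inequality alone gives 41 < s < 79.
The perimeter condition gives s ≤ 135 − 60 − 19 = 56.
Intersecting the two: 41 < s ≤ 56.

41 < s ≤ 56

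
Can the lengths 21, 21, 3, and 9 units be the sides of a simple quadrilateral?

Yes

A quadrilateral exists iff every side is shorter than the sum of the others — equivalently, the longest side is less than the sum of the rest.
Longest side 21 < 33 (sum of the remaining 3), so yes.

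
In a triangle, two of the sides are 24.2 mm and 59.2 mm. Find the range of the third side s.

35.0 < s < 83.4

By the triangle inequality, s must be less than 24.2 + 59.2 = 83.4 and greater than |24.2 − 59.2| = 35.0.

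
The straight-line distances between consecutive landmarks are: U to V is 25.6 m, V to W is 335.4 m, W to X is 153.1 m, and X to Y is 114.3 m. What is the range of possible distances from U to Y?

42.4 ≤ UY ≤ 628.4 m

The maximum is all hops collinear in one direction: 25.6 + 335.4 + 153.1 + 114.3 = 628.4.
The longest hop is 335.4; the others sum to 293.0. Folding the others back against it leaves at least 335.4 − 293.0 = 42.4.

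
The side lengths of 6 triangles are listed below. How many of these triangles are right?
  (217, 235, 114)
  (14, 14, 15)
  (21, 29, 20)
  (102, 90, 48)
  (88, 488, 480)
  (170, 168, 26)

(217,235,114): 114²+217² = 60085 > 55225 = 235² → acute
(14,14,15): 14²+14² = 392 > 225 = 15² → acute
(21,29,20): 20²+21² = 841 = 29² → right
(102,90,48): 48²+90² = 10404 = 102² → right
(88,488,480): 88²+480² = 238144 = 488² → right
(170,168,26): 26²+168² = 28900 = 170² → right
4 of the 6 are right.

4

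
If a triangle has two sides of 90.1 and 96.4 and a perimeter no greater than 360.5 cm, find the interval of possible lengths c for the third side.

6.3 < c ≤ 174.0 cm

Triangle inequality alone gives 6.3 < c < 186.5.
The perimeter condition gives c ≤ 360.5 − 90.1 − 96.4 = 174.0.
Intersecting the two: 6.3 < c ≤ 174.0.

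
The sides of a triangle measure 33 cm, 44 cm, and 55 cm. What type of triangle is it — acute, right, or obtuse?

Compare the square of the longest side to the sum of squares of the other two: 33² + 44² = 3025 = 55².

right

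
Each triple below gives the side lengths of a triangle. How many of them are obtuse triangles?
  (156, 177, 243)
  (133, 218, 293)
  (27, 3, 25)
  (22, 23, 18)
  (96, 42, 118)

4

(156,177,243): 156²+177² = 55665 < 59049 = 243² → obtuse
(133,218,293): 133²+218² = 65213 < 85849 = 293² → obtuse
(27,3,25): 3²+25² = 634 < 729 = 27² → obtuse
(22,23,18): 18²+22² = 808 > 529 = 23² → acute
(96,42,118): 42²+96² = 10980 < 13924 = 118² → obtuse
4 of the 5 are obtuse.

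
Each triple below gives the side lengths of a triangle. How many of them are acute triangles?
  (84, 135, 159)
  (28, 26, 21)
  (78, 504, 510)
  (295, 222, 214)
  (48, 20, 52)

2

(84,135,159): 84²+135² = 25281 = 159² → right
(28,26,21): 21²+26² = 1117 > 784 = 28² → acute
(78,504,510): 78²+504² = 260100 = 510² → right
(295,222,214): 214²+222² = 95080 > 87025 = 295² → acute
(48,20,52): 20²+48² = 2704 = 52² → right
2 of the 5 are acute.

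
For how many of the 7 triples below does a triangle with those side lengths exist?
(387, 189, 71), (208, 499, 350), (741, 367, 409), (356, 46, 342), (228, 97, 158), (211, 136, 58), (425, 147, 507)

(71,189,387): 71+189 ≤ 387 → not valid
(208,350,499): 208+350 > 499 → valid
(367,409,741): 367+409 > 741 → valid
(46,342,356): 46+342 > 356 → valid
(97,158,228): 97+158 > 228 → valid
(58,136,211): 58+136 ≤ 211 → not valid
(147,425,507): 147+425 > 507 → valid
5 of the 7 triples form a triangle.

5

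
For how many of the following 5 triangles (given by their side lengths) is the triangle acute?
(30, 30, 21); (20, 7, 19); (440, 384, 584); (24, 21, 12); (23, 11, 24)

(30,30,21): 21²+30² = 1341 > 900 = 30² → acute
(20,7,19): 7²+19² = 410 > 400 = 20² → acute
(440,384,584): 384²+440² = 341056 = 584² → right
(24,21,12): 12²+21² = 585 > 576 = 24² → acute
(23,11,24): 11²+23² = 650 > 576 = 24² → acute
4 of the 5 are acute.

4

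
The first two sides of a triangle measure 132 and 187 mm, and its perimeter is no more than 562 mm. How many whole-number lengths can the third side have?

188

Triangle inequality: 55 < x < 319. Perimeter ≤ 562 gives x ≤ 562 − 132 − 187 = 243.
So 55 < x ≤ 243; integers 56 through 243: 188 values.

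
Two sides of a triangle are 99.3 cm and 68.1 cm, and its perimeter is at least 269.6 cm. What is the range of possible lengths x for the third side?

Triangle inequality alone gives 31.2 < x < 167.4.
The perimeter condition gives x ≥ 269.6 − 99.3 − 68.1 = 102.2.
Intersecting the two: 102.2 ≤ x < 167.4.

102.2 ≤ x < 167.4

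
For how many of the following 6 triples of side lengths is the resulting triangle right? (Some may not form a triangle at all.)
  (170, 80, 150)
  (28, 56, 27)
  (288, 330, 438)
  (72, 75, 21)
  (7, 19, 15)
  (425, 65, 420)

(170,80,150): 80²+150² = 28900 = 170² → right
(28,56,27): 27+28 ≤ 56, not a triangle
(288,330,438): 288²+330² = 191844 = 438² → right
(72,75,21): 21²+72² = 5625 = 75² → right
(7,19,15): 7²+15² = 274 < 361 = 19² → obtuse
(425,65,420): 65²+420² = 180625 = 425² → right
4 of the 6 are right.

4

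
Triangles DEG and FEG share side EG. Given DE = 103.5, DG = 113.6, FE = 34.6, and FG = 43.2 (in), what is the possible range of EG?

From triangle DEG: |103.5 − 113.6| < EG < 103.5 + 113.6, i.e. 10.1 < EG < 217.1.
From triangle FEG: 8.6 < EG < 77.8.
Both must hold, so EG lies in the intersection.

10.1 < EG < 77.8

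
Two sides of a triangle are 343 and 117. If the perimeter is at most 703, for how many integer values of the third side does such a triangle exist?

17

Triangle inequality: 226 < x < 460. Perimeter ≤ 703 gives x ≤ 703 − 343 − 117 = 243.
So 226 < x ≤ 243; integers 227 through 243: 17 values.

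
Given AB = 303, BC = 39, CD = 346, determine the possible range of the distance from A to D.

The maximum is all hops collinear in one direction: 303 + 39 + 346 = 688.
The longest hop is 346; the others sum to 342. Folding the others back against it leaves at least 346 − 342 = 4.

4 ≤ AD ≤ 688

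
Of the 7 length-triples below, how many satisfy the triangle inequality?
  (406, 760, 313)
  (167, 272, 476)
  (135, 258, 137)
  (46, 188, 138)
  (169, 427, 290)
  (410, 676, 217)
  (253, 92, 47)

2

(313,406,760): 313+406 ≤ 760 → not valid
(167,272,476): 167+272 ≤ 476 → not valid
(135,137,258): 135+137 > 258 → valid
(46,138,188): 46+138 ≤ 188 → not valid
(169,290,427): 169+290 > 427 → valid
(217,410,676): 217+410 ≤ 676 → not valid
(47,92,253): 47+92 ≤ 253 → not valid
2 of the 7 triples form a triangle.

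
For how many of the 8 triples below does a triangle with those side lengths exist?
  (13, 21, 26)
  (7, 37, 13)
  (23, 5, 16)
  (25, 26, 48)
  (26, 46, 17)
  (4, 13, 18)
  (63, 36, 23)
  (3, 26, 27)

(13,21,26): 13+21 > 26 → valid
(7,13,37): 7+13 ≤ 37 → not valid
(5,16,23): 5+16 ≤ 23 → not valid
(25,26,48): 25+26 > 48 → valid
(17,26,46): 17+26 ≤ 46 → not valid
(4,13,18): 4+13 ≤ 18 → not valid
(23,36,63): 23+36 ≤ 63 → not valid
(3,26,27): 3+26 > 27 → valid
3 of the 8 triples form a triangle.

3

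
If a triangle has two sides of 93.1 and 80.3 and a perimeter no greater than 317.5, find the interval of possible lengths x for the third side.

12.8 < x ≤ 144.1

Triangle inequality alone gives 12.8 < x < 173.4.
The perimeter condition gives x ≤ 317.5 − 93.1 − 80.3 = 144.1.
Intersecting the two: 12.8 < x ≤ 144.1.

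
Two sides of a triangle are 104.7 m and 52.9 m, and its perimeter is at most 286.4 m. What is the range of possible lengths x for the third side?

51.8 < x ≤ 128.8

Triangle inequality alone gives 51.8 < x < 157.6.
The perimeter condition gives x ≤ 286.4 − 104.7 − 52.9 = 128.8.
Intersecting the two: 51.8 < x ≤ 128.8.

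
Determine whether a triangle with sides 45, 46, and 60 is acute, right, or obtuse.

acute

Compare the square of the longest side to the sum of squares of the other two: 45² + 46² = 4141 > 3600 = 60².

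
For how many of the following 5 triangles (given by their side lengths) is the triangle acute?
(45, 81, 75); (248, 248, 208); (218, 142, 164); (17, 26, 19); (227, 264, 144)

3

(45,81,75): 45²+75² = 7650 > 6561 = 81² → acute
(248,248,208): 208²+248² = 104768 > 61504 = 248² → acute
(218,142,164): 142²+164² = 47060 < 47524 = 218² → obtuse
(17,26,19): 17²+19² = 650 < 676 = 26² → obtuse
(227,264,144): 144²+227² = 72265 > 69696 = 264² → acute
3 of the 5 are acute.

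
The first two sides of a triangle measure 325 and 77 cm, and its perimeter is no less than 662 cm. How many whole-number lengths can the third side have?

Triangle inequality: 248 < x < 402. Perimeter ≥ 662 gives x ≥ 662 − 325 − 77 = 260.
So 260 ≤ x < 402; integers 260 through 401: 142 values.

142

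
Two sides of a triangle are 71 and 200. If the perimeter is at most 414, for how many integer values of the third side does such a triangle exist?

Triangle inequality: 129 < x < 271. Perimeter ≤ 414 gives x ≤ 414 − 71 − 200 = 143.
So 129 < x ≤ 143; integers 130 through 143: 14 values.

14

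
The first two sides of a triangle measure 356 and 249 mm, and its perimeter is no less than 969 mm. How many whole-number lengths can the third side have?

241

Triangle inequality: 107 < x < 605. Perimeter ≥ 969 gives x ≥ 969 − 356 − 249 = 364.
So 364 ≤ x < 605; integers 364 through 604: 241 values.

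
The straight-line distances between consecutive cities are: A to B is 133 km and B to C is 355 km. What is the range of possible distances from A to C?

222 ≤ AC ≤ 488 km

By the triangle inequality, |133 − 355| ≤ AC ≤ 133 + 355.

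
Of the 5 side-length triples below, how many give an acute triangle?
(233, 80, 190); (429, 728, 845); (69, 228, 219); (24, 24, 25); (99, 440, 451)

2

(233,80,190): 80²+190² = 42500 < 54289 = 233² → obtuse
(429,728,845): 429²+728² = 714025 = 845² → right
(69,228,219): 69²+219² = 52722 > 51984 = 228² → acute
(24,24,25): 24²+24² = 1152 > 625 = 25² → acute
(99,440,451): 99²+440² = 203401 = 451² → right
2 of the 5 are acute.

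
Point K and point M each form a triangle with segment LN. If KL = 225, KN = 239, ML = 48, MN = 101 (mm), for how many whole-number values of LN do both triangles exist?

95

From triangle KLN: 14 < LN < 464.
From triangle MLN: 53 < LN < 149.
Intersection: 53 < LN < 149, so integers 54 through 148: 95 values.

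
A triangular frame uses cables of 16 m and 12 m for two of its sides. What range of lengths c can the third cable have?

4 < c < 28 (m)

By the triangle inequality, c must be less than 16 + 12 = 28 and greater than |16 − 12| = 4.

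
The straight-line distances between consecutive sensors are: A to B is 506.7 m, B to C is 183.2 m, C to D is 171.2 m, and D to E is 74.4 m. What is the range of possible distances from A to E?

77.9 ≤ AE ≤ 935.5 m

The maximum is all hops collinear in one direction: 506.7 + 183.2 + 171.2 + 74.4 = 935.5.
The longest hop is 506.7; the others sum to 428.8. Folding the others back against it leaves at least 506.7 − 428.8 = 77.9.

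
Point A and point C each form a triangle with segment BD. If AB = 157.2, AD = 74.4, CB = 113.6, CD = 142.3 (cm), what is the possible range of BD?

82.8 < BD < 231.6

From triangle ABD: |157.2 − 74.4| < BD < 157.2 + 74.4, i.e. 82.8 < BD < 231.6.
From triangle CBD: 28.7 < BD < 255.9.
Both must hold, so BD lies in the intersection.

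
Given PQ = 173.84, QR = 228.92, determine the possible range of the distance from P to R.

55.08 ≤ PR ≤ 402.76

By the triangle inequality, |173.84 − 228.92| ≤ PR ≤ 173.84 + 228.92.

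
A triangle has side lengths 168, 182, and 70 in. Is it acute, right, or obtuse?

Compare the square of the longest side to the sum of squares of the other two: 70² + 168² = 33124 = 182².

right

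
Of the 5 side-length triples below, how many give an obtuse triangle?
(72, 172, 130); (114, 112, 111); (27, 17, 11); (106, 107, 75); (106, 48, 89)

3

(72,172,130): 72²+130² = 22084 < 29584 = 172² → obtuse
(114,112,111): 111²+112² = 24865 > 12996 = 114² → acute
(27,17,11): 11²+17² = 410 < 729 = 27² → obtuse
(106,107,75): 75²+106² = 16861 > 11449 = 107² → acute
(106,48,89): 48²+89² = 10225 < 11236 = 106² → obtuse
3 of the 5 are obtuse.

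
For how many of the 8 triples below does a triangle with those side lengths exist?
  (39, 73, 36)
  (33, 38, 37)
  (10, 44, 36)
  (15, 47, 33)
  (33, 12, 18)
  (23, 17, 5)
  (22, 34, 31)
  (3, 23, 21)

6

(36,39,73): 36+39 > 73 → valid
(33,37,38): 33+37 > 38 → valid
(10,36,44): 10+36 > 44 → valid
(15,33,47): 15+33 > 47 → valid
(12,18,33): 12+18 ≤ 33 → not valid
(5,17,23): 5+17 ≤ 23 → not valid
(22,31,34): 22+31 > 34 → valid
(3,21,23): 3+21 > 23 → valid
6 of the 8 triples form a triangle.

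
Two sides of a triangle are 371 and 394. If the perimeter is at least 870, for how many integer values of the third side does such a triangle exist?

Triangle inequality: 23 < x < 765. Perimeter ≥ 870 gives x ≥ 870 − 371 − 394 = 105.
So 105 ≤ x < 765; integers 105 through 764: 660 values.

660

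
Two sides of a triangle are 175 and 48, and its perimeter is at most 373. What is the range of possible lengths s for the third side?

Triangle inequality alone gives 127 < s < 223.
The perimeter condition gives s ≤ 373 − 175 − 48 = 150.
Intersecting the two: 127 < s ≤ 150.

127 < s ≤ 150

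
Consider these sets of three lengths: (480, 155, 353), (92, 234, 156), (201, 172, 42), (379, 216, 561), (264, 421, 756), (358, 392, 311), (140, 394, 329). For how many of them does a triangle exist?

6

(155,353,480): 155+353 > 480 → valid
(92,156,234): 92+156 > 234 → valid
(42,172,201): 42+172 > 201 → valid
(216,379,561): 216+379 > 561 → valid
(264,421,756): 264+421 ≤ 756 → not valid
(311,358,392): 311+358 > 392 → valid
(140,329,394): 140+329 > 394 → valid
6 of the 7 triples form a triangle.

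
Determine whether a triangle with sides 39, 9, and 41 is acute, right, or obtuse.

obtuse

Compare the square of the longest side to the sum of squares of the other two: 9² + 39² = 1602 < 1681 = 41².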